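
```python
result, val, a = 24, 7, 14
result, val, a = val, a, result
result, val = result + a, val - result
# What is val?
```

Trace:
`result, val, a = 24, 7, 14` → result = 24; val = 7; a = 14
`result, val, a = val, a, result` → result = 7; val = 14; a = 24
`result, val = result + a, val - result` → result = 31; val = 7
So val = 7

Answer: 7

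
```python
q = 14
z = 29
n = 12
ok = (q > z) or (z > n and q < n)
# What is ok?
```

Trace:
`q = 14` → q = 14
`z = 29` → z = 29
`n = 12` → n = 12
`ok = (q > z) or (z > n and q < n)` → ok = False
So ok = False

Answer: False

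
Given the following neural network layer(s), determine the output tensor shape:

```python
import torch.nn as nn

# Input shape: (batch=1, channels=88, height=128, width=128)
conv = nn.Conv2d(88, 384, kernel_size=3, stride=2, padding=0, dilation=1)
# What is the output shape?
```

Input: (1, 88, 128, 128) -> Output: (1, 384, 63, 63)

Answer: (1, 384, 63, 63)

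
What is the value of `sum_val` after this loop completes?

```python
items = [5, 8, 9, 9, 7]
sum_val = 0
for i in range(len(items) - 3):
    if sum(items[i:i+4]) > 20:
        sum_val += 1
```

Count windows with sum > 20
`sum_val` takes the values: 0 → 1 → 2

Answer: 2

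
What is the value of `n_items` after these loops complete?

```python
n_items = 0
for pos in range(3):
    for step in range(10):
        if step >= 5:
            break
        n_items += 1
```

Inner breaks at 5, outer runs 3 times
`n_items` takes the values: 0 → 1 → 2 → 3 → 4 → 5 → 6 → 7 → 8 → 9 → 10 → 11 → 12 → 13 → 14 → 15

Answer: 15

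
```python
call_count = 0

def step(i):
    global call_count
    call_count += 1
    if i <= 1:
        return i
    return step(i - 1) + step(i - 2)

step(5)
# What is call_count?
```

Calls(i) = 1 + Calls(i-1) + Calls(i-2); Calls(0)=Calls(1)=1. For i=5 this gives 15.

Answer: 15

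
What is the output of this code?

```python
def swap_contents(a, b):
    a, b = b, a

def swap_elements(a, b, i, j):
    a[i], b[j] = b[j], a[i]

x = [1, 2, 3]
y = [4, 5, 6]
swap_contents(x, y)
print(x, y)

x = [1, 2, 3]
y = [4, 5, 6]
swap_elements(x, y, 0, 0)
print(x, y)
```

Key concept: parameter rebinding vs mutation.
Step by step:
`x = [1, 2, 3]` → x = [1, 2, 3]
`y = [4, 5, 6]` → y = [4, 5, 6]
`swap_contents(x, y)` → no visible change to tracked variables
`print(x, y)` → prints [1, 2, 3] [4, 5, 6]
`x = [1, 2, 3]` → x = [1, 2, 3]
`y = [4, 5, 6]` → y = [4, 5, 6]
`swap_elements(x, y, 0, 0)` → x = [4, 2, 3]; y = [1, 5, 6]
`print(x, y)` → prints [4, 2, 3] [1, 5, 6]

Answer:
[1, 2, 3] [4, 5, 6]
[4, 2, 3] [1, 5, 6]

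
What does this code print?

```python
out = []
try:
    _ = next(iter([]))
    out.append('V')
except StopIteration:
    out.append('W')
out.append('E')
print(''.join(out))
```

Execution trace: 'W' (except StopIteration) → 'E' (after the try/except). Output: WE

Answer: WE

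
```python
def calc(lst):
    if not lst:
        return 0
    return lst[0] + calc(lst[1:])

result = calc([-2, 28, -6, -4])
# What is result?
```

(-2) + 28 + (-6) + (-4) + 0 = 16

Answer: 16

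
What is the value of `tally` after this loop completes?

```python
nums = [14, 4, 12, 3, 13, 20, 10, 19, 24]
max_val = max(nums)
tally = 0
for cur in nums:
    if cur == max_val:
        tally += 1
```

Count of max value 24 in [14, 4, 12, 3, 13, 20, 10, 19, 24]
`tally` takes the values: 0 → 1

Answer: 1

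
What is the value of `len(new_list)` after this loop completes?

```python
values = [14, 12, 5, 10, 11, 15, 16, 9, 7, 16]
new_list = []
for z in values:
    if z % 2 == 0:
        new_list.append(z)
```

Count even numbers in [14, 12, 5, 10, 11, 15, 16, 9, 7, 16]
`new_list` takes the values: [] → [14] → [14, 12] → [14, 12, 10] → [14, 12, 10, 16] → [14, 12, 10, 16, 16]
So `len(new_list)` = 5

Answer: 5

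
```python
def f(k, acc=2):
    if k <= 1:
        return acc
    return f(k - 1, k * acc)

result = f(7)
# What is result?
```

Accumulator trace (n, acc): (7, 2) -> (6, 14) -> (5, 84) -> (4, 420) -> (3, 1680) -> (2, 5040) -> (1, 10080) -> return 10080

Answer: 10080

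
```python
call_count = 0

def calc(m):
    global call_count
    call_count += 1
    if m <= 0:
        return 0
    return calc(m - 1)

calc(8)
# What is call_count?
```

Linear recursion stepping by 1: 9 calls from m=8 down to ≤0.

Answer: 9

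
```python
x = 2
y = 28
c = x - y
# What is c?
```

Trace:
`x = 2` → x = 2
`y = 28` → y = 28
`c = x - y` → c = -26
So c = -26

Answer: -26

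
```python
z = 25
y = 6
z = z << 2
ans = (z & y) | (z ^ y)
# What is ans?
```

Trace:
`z = 25` → z = 25
`y = 6` → y = 6
`z = z << 2` → z = 100
`ans = (z & y) | (z ^ y)` → ans = 102
So ans = 102

Answer: 102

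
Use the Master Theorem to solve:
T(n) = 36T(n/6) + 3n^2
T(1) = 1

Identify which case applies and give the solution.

a=36, b=6, f(n)=3n^2. log_6(36) = 2. Since c=2 = 2, Case 2 applies: T(n) = Θ(n^log_b(a) · log n) = O(n^2 log n).

Answer: O(n^2 log n) - Case 2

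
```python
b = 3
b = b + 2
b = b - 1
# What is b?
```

Trace:
`b = 3` → b = 3
`b = b + 2` → b = 5
`b = b - 1` → b = 4
So b = 4

Answer: 4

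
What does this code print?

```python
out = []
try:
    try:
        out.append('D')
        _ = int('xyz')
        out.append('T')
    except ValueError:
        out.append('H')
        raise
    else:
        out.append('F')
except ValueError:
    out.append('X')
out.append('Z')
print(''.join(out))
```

Execution trace: 'D' (inner try body) → 'H' (inner except ValueError) → 'X' (outer except ValueError) → 'Z' (after the try/except). Output: DHXZ

Answer: DHXZ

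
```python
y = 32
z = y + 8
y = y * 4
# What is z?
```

Trace:
`y = 32` → y = 32
`z = y + 8` → z = 40
`y = y * 4` → y = 128
So z = 40

Answer: 40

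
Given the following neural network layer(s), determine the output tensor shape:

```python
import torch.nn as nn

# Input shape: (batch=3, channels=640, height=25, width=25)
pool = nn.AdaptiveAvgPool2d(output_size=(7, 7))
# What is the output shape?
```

Input: (3, 640, 25, 25) -> Output: (3, 640, 7, 7)

Answer: (3, 640, 7, 7)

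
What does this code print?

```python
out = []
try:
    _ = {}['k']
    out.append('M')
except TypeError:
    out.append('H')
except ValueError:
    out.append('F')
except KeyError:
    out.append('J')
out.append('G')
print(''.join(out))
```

Execution trace: 'J' (except KeyError) → 'G' (after the try/except). Output: JG

Answer: JG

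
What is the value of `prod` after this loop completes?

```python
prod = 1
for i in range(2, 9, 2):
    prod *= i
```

Product of even numbers 2 to 8
`prod` takes the values: 1 → 2 → 8 → 48 → 384

Answer: 384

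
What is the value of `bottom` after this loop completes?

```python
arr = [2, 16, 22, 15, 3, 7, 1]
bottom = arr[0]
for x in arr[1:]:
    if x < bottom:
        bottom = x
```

Minimum of [2, 16, 22, 15, 3, 7, 1]
`bottom` takes the values: 2 → 1

Answer: 1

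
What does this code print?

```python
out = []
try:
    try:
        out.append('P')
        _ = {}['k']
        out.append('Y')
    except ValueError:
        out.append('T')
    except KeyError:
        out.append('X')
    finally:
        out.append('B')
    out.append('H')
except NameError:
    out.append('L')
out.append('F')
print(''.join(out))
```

Execution trace: 'P' (inner try body) → 'X' (inner except KeyError) → 'B' (inner finally) → 'H' (try body, no exception) → 'F' (after the try/except). Output: PXBHF

Answer: PXBHF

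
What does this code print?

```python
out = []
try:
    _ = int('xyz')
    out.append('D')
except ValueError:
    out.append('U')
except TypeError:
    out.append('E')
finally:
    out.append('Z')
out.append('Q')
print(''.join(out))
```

Execution trace: 'U' (except ValueError) → 'Z' (finally) → 'Q' (after the try/except). Output: UZQ

Answer: UZQ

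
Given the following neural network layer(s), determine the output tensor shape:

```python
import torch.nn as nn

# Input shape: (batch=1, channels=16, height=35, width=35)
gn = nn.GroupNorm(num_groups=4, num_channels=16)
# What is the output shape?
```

Input: (1, 16, 35, 35) -> Output: (1, 16, 35, 35)

Answer: (1, 16, 35, 35)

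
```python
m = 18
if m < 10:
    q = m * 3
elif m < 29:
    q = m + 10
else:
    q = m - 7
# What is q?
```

Trace:
`m = 18` → m = 18
`if m < 10: ...` → m < 10 is False, m < 29 is True → q = 28
So q = 28

Answer: 28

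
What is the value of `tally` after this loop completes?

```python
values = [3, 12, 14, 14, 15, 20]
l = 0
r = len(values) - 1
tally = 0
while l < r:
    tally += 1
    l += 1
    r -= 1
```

Iterations until pointers meet (list length 6)
`tally` takes the values: 0 → 1 → 2 → 3

Answer: 3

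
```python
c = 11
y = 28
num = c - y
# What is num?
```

Trace:
`c = 11` → c = 11
`y = 28` → y = 28
`num = c - y` → num = -17
So num = -17

Answer: -17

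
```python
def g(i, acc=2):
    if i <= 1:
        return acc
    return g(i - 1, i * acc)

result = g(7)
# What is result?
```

Accumulator trace (n, acc): (7, 2) -> (6, 14) -> (5, 84) -> (4, 420) -> (3, 1680) -> (2, 5040) -> (1, 10080) -> return 10080

Answer: 10080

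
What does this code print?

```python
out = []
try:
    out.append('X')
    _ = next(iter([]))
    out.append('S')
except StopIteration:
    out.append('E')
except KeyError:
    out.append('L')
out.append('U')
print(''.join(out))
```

Execution trace: 'X' (try body) → 'E' (except StopIteration) → 'U' (after the try/except). Output: XEU

Answer: XEU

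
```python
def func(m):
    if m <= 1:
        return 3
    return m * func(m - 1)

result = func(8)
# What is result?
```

func(8) = 8 * 7 * 6 * 5 * 4 * 3 * 2 * 3 = 120960

Answer: 120960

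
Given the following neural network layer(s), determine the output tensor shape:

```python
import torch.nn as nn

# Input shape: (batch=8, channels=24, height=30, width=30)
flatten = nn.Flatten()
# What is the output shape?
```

Input: (8, 24, 30, 30) -> Output: (8, 21600)

Answer: (8, 21600)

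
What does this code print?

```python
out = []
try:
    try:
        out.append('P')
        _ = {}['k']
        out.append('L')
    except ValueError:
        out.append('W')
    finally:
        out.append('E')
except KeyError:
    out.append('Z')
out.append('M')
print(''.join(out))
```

Execution trace: 'P' (try body) → 'E' (finally) → 'Z' (outer except KeyError) → 'M' (after the try/except). Output: PEZM

Answer: PEZM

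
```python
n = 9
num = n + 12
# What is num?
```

Trace:
`n = 9` → n = 9
`num = n + 12` → num = 21
So num = 21

Answer: 21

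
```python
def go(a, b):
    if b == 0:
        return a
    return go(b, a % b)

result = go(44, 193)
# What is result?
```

go(44, 193) -> go(193, 44) -> go(44, 17) -> go(17, 10) -> go(10, 7) -> go(7, 3) -> go(3, 1) -> go(1, 0) -> 1

Answer: 1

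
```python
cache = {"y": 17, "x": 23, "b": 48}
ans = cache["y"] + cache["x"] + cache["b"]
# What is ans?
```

Trace:
`cache = {"y": 17, "x": 23, "b": 48}` → cache = {'y': 17, 'x': 23, 'b': 48}
`ans = cache["y"] + cache["x"] + cache["b"]` → ans = 88
So ans = 88

Answer: 88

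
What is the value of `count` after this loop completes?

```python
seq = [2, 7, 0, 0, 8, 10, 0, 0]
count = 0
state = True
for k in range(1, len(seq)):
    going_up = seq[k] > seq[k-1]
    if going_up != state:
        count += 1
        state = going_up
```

Count direction changes in [2, 7, 0, 0, 8, 10, 0, 0]
`count` takes the values: 0 → 1 → 2 → 3

Answer: 3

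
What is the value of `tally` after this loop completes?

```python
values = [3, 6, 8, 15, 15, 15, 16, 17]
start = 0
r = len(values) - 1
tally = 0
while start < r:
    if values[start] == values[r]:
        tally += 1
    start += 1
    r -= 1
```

Count matching pairs from ends
`tally` takes the values: 0 → 1

Answer: 1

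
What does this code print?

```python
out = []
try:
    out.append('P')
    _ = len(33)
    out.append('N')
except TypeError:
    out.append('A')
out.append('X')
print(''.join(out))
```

Execution trace: 'P' (try body) → 'A' (except TypeError) → 'X' (after the try/except). Output: PAX

Answer: PAX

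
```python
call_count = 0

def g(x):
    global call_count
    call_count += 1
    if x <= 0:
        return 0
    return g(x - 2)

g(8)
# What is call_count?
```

Linear recursion stepping by 2: 5 calls from x=8 down to ≤0.

Answer: 5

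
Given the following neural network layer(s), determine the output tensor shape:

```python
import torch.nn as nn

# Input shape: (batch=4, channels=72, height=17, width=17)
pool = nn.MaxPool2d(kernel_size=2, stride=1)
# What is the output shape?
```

Input: (4, 72, 17, 17) -> Output: (4, 72, 16, 16)

Answer: (4, 72, 16, 16)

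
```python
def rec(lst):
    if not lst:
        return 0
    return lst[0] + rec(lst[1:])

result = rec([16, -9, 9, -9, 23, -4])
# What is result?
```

16 + (-9) + 9 + (-9) + 23 + (-4) + 0 = 26

Answer: 26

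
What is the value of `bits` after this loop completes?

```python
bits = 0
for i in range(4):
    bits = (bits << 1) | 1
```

Build 4 consecutive 1-bits: 0b1111
`bits` takes the values: 0 → 1 → 3 → 7 → 15

Answer: 15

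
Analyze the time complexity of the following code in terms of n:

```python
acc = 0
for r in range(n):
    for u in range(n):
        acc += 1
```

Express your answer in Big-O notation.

Each loop level contributes: n × n. Multiplying the contributions gives O(n^2).

Answer: O(n^2)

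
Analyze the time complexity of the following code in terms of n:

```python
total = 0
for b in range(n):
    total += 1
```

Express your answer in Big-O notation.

Each loop level contributes: n. Multiplying the contributions gives O(n).

Answer: O(n)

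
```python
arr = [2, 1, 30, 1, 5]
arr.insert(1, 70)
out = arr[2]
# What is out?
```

Trace:
`arr = [2, 1, 30, 1, 5]` → arr = [2, 1, 30, 1, 5]
`arr.insert(1, 70)` → arr = [2, 70, 1, 30, 1, 5]
`out = arr[2]` → out = 1
So out = 1

Answer: 1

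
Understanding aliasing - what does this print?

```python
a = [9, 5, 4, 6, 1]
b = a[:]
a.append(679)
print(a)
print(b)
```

Key concept: slice [:] creates copy.
Step by step:
`a = [9, 5, 4, 6, 1]` → a = [9, 5, 4, 6, 1]
`b = a[:]` → b = [9, 5, 4, 6, 1]
`a.append(679)` → a = [9, 5, 4, 6, 1, 679]
`print(a)` → prints [9, 5, 4, 6, 1, 679]
`print(b)` → prints [9, 5, 4, 6, 1]

Answer:
[9, 5, 4, 6, 1, 679]
[9, 5, 4, 6, 1]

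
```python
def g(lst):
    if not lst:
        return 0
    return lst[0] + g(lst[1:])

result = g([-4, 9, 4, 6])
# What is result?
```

(-4) + 9 + 4 + 6 + 0 = 15

Answer: 15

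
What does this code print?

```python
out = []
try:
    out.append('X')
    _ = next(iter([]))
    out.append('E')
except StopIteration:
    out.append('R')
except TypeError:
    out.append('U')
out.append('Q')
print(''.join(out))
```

Execution trace: 'X' (try body) → 'R' (except StopIteration) → 'Q' (after the try/except). Output: XRQ

Answer: XRQ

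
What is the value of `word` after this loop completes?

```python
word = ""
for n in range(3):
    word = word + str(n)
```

Concatenate digits 0 to 2
`word` takes the values: "" → "0" → "01" → "012"

Answer: "012"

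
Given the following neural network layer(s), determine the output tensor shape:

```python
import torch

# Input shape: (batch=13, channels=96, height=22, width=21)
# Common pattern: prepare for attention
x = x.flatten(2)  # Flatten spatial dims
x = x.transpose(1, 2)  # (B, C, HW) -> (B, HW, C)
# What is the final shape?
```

Input: (13, 96, 22, 21) -> after flatten(2): (13, 96, 462) -> Output: (13, 462, 96)

Answer: (13, 462, 96)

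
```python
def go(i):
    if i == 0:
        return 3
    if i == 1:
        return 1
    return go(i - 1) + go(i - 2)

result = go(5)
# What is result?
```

Build up from base cases: go(0)=3, go(1)=1, go(2)=4, go(3)=5, go(4)=9, go(5)=14

Answer: 14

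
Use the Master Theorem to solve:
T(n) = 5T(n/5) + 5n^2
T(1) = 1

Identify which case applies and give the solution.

a=5, b=5, f(n)=5n^2. log_5(5) = 1. Since c=2 > 1 and the regularity condition holds (5(n/5)^2 = (5/5^2)n^2 with 5/5^2 < 1), Case 3 applies: T(n) = Θ(f(n)) = O(n^2).

Answer: O(n^2) - Case 3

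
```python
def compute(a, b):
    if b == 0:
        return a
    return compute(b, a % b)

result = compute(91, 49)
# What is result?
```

compute(91, 49) -> compute(49, 42) -> compute(42, 7) -> compute(7, 0) -> 7

Answer: 7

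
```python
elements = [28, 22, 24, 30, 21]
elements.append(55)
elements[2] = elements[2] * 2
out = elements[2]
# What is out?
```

Trace:
`elements = [28, 22, 24, 30, 21]` → elements = [28, 22, 24, 30, 21]
`elements.append(55)` → elements = [28, 22, 24, 30, 21, 55]
`elements[2] = elements[2] * 2` → elements = [28, 22, 48, 30, 21, 55]
`out = elements[2]` → out = 48
So out = 48

Answer: 48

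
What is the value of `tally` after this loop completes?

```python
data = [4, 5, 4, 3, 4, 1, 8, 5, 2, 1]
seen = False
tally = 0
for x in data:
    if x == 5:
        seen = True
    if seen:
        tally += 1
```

Count elements after first 5 in [4, 5, 4, 3, 4, 1, 8, 5, 2, 1]
`tally` takes the values: 0 → 1 → 2 → 3 → 4 → 5 → 6 → 7 → 8 → 9

Answer: 9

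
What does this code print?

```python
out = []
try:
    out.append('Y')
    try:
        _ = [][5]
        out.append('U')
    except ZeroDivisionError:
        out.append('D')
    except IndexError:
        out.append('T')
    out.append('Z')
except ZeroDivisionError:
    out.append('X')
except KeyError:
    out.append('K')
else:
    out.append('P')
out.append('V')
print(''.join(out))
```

Execution trace: 'Y' (try body) → 'T' (inner except IndexError) → 'Z' (try body, no exception) → 'P' (else) → 'V' (after the try/except). Output: YTZPV

Answer: YTZPV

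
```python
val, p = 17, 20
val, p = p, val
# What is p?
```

Trace:
`val, p = 17, 20` → val = 17; p = 20
`val, p = p, val` → val = 20; p = 17
So p = 17

Answer: 17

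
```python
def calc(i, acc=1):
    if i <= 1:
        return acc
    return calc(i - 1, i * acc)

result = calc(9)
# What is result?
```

Accumulator trace (n, acc): (9, 1) -> (8, 9) -> (7, 72) -> (6, 504) -> (5, 3024) -> (4, 15120) -> (3, 60480) -> (2, 181440) -> (1, 362880) -> return 362880

Answer: 362880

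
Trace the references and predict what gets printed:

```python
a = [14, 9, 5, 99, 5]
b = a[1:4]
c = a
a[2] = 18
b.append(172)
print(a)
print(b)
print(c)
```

Key concept: slice vs alias.
Step by step:
`a = [14, 9, 5, 99, 5]` → a = [14, 9, 5, 99, 5]
`b = a[1:4]` → b = [9, 5, 99]
`c = a` → c = [14, 9, 5, 99, 5] (same object as a)
`a[2] = 18` → a = [14, 9, 18, 99, 5] (same object as c); c = [14, 9, 18, 99, 5] (same object as a)
`b.append(172)` → b = [9, 5, 99, 172]
`print(a)` → prints [14, 9, 18, 99, 5]
`print(b)` → prints [9, 5, 99, 172]
`print(c)` → prints [14, 9, 18, 99, 5]

Answer:
[14, 9, 18, 99, 5]
[9, 5, 99, 172]
[14, 9, 18, 99, 5]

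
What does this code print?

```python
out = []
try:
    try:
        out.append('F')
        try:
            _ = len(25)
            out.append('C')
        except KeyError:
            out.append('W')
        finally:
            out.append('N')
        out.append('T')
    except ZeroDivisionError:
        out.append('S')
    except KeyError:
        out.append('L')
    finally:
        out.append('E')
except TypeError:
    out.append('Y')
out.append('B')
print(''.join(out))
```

Execution trace: 'F' (try body) → 'N' (inner finally) → 'E' (finally) → 'Y' (outer except TypeError) → 'B' (after the try/except). Output: FNEYB

Answer: FNEYB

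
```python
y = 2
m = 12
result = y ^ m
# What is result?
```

Trace:
`y = 2` → y = 2
`m = 12` → m = 12
`result = y ^ m` → result = 14
So result = 14

Answer: 14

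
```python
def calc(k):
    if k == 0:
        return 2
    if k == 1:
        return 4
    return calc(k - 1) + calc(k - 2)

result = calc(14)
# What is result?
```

Build up from base cases: calc(0)=2, calc(1)=4, calc(2)=6, calc(3)=10, calc(4)=16, calc(5)=26, calc(6)=42, ..., calc(14)=1974

Answer: 1974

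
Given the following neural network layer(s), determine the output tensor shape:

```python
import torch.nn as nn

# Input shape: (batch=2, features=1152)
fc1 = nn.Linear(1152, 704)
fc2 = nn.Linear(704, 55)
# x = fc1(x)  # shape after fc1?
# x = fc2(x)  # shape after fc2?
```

Input: (2, 1152) -> after fc1: (2, 704) -> Output: (2, 55)

Answer: (2, 55)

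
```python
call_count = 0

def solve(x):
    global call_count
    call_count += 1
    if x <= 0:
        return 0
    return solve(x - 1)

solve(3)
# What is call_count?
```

Linear recursion stepping by 1: 4 calls from x=3 down to ≤0.

Answer: 4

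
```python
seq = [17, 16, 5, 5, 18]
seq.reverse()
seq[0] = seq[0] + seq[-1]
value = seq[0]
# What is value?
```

Trace:
`seq = [17, 16, 5, 5, 18]` → seq = [17, 16, 5, 5, 18]
`seq.reverse()` → seq = [18, 5, 5, 16, 17]
`seq[0] = seq[0] + seq[-1]` → seq = [35, 5, 5, 16, 17]
`value = seq[0]` → value = 35
So value = 35

Answer: 35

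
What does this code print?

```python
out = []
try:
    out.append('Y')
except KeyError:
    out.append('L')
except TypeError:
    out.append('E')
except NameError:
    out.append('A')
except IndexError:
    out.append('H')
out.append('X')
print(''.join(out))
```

Execution trace: 'Y' (try body, no exception) → 'X' (after the try/except). Output: YX

Answer: YX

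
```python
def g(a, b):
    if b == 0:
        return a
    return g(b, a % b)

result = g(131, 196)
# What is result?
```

g(131, 196) -> g(196, 131) -> g(131, 65) -> g(65, 1) -> g(1, 0) -> 1

Answer: 1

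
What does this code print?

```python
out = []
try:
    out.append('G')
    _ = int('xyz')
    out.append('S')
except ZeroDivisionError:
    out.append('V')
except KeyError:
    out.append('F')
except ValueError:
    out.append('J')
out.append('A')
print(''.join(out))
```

Execution trace: 'G' (try body) → 'J' (except ValueError) → 'A' (after the try/except). Output: GJA

Answer: GJA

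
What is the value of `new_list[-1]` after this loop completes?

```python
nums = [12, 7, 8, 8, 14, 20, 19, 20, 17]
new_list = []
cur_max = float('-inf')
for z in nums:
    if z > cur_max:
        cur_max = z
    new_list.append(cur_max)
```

Running max ends at 20
`new_list` takes the values: [] → [12] → [12, 12] → [12, 12, 12] → [12, 12, 12, 12] → [12, 12, 12, 12, 14] → [12, 12, 12, 12, 14, 20] → [12, 12, 12, 12, 14, 20, 20] → [12, 12, 12, 12, 14, 20, 20, 20] → [12, 12, 12, 12, 14, 20, 20, 20, 20]
So `new_list[-1]` = 20

Answer: 20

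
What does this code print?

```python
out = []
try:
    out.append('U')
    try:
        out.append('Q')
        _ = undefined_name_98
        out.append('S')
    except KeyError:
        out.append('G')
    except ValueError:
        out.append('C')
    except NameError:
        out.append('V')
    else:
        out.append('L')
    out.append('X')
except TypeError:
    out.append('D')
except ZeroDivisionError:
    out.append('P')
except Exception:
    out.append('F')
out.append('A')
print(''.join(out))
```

Execution trace: 'U' (try body) → 'Q' (inner try body) → 'V' (inner except NameError) → 'X' (try body, no exception) → 'A' (after the try/except). Output: UQVXA

Answer: UQVXA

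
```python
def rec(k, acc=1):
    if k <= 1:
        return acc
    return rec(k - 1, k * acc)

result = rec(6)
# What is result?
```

Accumulator trace (n, acc): (6, 1) -> (5, 6) -> (4, 30) -> (3, 120) -> (2, 360) -> (1, 720) -> return 720

Answer: 720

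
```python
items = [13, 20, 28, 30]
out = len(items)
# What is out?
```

Trace:
`items = [13, 20, 28, 30]` → items = [13, 20, 28, 30]
`out = len(items)` → out = 4
So out = 4

Answer: 4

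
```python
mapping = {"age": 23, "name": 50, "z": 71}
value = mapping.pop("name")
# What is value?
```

Trace:
`mapping = {"age": 23, "name": 50, "z": 71}` → mapping = {'age': 23, 'name': 50, 'z': 71}
`value = mapping.pop("name")` → mapping = {'age': 23, 'z': 71}; value = 50
So value = 50

Answer: 50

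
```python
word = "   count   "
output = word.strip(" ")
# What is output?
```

Trace:
`word = "   count   "` → word = '   count   '
`output = word.strip(" ")` → output = 'count'
So output = 'count'

Answer: 'count'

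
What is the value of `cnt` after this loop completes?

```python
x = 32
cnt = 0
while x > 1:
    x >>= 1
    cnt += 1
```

Count right shifts until 1
`cnt` takes the values: 0 → 1 → 2 → 3 → 4 → 5

Answer: 5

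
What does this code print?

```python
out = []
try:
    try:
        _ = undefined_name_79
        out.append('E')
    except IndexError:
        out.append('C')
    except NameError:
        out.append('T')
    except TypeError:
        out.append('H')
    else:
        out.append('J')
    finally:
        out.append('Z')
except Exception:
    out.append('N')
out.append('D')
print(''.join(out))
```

Execution trace: 'T' (inner except NameError) → 'Z' (inner finally) → 'D' (after the try/except). Output: TZD

Answer: TZD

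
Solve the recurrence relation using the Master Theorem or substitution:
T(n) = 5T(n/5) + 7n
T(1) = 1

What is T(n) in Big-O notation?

By Master Theorem: a=5, b=5, f(n)=7n. Since log_5(5) = 1 and f(n) = Θ(n^1), Case 2 applies. T(n) = O(n log n).

Answer: O(n log n)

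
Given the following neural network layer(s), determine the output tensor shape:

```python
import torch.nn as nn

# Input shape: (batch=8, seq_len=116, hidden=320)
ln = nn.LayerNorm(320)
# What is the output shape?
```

Input: (8, 116, 320) -> Output: (8, 116, 320)

Answer: (8, 116, 320)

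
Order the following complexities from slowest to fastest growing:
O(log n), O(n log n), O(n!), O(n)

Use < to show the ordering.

Ordered by growth rate: O(log n) < O(n) < O(n log n) < O(n!)

Answer: O(log n) < O(n) < O(n log n) < O(n!)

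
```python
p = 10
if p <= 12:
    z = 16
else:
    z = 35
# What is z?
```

Trace:
`p = 10` → p = 10
`if p <= 12: ...` → p <= 12 is True → z = 16
So z = 16

Answer: 16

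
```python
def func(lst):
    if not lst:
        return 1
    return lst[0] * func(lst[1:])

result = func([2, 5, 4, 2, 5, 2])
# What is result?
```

Product over [2, 5, 4, 2, 5, 2] = 2 * 5 * 4 * 2 * 5 * 2 = 800

Answer: 800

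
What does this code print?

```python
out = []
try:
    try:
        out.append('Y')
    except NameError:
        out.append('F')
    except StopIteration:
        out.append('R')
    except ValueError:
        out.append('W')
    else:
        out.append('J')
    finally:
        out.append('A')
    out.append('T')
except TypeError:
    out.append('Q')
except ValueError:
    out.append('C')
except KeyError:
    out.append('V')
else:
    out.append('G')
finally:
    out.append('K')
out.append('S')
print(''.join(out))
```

Execution trace: 'Y' (inner try body, no exception) → 'J' (inner else) → 'A' (inner finally) → 'T' (try body, no exception) → 'G' (else) → 'K' (finally) → 'S' (after the try/except). Output: YJATGKS

Answer: YJATGKS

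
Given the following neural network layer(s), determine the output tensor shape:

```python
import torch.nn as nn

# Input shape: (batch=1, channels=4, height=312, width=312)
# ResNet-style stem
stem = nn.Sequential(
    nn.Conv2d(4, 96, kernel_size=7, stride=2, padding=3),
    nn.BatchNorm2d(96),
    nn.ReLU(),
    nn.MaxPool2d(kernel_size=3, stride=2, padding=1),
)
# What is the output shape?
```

Input: (1, 4, 312, 312) -> after Conv2d 7x7 stride=2: (1, 96, 156, 156) -> Output: (1, 96, 78, 78)

Answer: (1, 96, 78, 78)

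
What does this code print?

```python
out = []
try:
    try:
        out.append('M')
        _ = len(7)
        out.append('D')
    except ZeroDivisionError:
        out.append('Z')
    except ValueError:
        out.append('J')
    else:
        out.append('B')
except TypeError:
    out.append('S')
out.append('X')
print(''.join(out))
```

Execution trace: 'M' (try body) → 'S' (outer except TypeError) → 'X' (after the try/except). Output: MSX

Answer: MSX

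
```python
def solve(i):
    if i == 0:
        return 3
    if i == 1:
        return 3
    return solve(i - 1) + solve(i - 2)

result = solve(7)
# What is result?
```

Build up from base cases: solve(0)=3, solve(1)=3, solve(2)=6, solve(3)=9, solve(4)=15, solve(5)=24, solve(6)=39, ..., solve(7)=63

Answer: 63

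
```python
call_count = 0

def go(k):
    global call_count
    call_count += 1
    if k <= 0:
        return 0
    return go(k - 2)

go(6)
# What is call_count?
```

Linear recursion stepping by 2: 4 calls from k=6 down to ≤0.

Answer: 4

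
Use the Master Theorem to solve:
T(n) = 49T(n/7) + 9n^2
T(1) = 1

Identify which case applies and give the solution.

a=49, b=7, f(n)=9n^2. log_7(49) = 2. Since c=2 = 2, Case 2 applies: T(n) = Θ(n^log_b(a) · log n) = O(n^2 log n).

Answer: O(n^2 log n) - Case 2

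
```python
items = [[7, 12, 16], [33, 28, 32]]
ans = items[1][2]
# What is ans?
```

Trace:
`items = [[7, 12, 16], [33, 28, 32]]` → items = [[7, 12, 16], [33, 28, 32]]
`ans = items[1][2]` → ans = 32
So ans = 32

Answer: 32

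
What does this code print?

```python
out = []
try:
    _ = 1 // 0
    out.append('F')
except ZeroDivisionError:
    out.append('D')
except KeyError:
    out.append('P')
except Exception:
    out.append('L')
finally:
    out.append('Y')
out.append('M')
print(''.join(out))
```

Execution trace: 'D' (except ZeroDivisionError) → 'Y' (finally) → 'M' (after the try/except). Output: DYM

Answer: DYM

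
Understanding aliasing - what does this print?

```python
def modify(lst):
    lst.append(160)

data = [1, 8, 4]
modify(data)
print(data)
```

Key concept: function modifies passed list.
Step by step:
`data = [1, 8, 4]` → data = [1, 8, 4]
`modify(data)` → data = [1, 8, 4, 160]
`print(data)` → prints [1, 8, 4, 160]

Answer: [1, 8, 4, 160]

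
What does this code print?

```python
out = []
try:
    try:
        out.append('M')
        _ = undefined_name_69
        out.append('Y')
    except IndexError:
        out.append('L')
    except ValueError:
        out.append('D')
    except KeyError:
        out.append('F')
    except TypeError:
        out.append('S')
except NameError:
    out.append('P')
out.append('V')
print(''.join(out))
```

Execution trace: 'M' (try body) → 'P' (outer except NameError) → 'V' (after the try/except). Output: MPV

Answer: MPV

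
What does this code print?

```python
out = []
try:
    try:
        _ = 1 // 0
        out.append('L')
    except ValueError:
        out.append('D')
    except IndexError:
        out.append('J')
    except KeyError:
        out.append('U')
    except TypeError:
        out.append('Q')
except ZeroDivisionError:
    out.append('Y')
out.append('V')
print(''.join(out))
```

Execution trace: 'Y' (outer except ZeroDivisionError) → 'V' (after the try/except). Output: YV

Answer: YV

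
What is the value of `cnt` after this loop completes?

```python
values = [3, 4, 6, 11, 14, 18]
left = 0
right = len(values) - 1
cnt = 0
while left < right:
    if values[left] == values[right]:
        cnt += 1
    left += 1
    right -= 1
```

Count matching pairs from ends
`cnt` takes the values: 0

Answer: 0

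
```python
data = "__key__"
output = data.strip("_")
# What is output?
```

Trace:
`data = "__key__"` → data = '__key__'
`output = data.strip("_")` → output = 'key'
So output = 'key'

Answer: 'key'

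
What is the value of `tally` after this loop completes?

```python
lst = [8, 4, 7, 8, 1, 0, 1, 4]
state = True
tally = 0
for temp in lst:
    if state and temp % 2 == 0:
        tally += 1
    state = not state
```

Count even values at even positions
`tally` takes the values: 0 → 1

Answer: 1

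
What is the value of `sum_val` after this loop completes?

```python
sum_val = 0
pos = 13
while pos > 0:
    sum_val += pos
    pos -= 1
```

Sum 13 down to 1
`sum_val` takes the values: 0 → 13 → 25 → 36 → 46 → 55 → 63 → 70 → 76 → 81 → 85 → 88 → 90 → 91

Answer: 91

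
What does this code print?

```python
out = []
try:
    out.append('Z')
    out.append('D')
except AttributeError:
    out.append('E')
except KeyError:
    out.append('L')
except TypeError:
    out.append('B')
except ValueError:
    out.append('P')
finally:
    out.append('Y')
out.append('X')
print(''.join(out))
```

Execution trace: 'Z' (try body) → 'D' (try body, no exception) → 'Y' (finally) → 'X' (after the try/except). Output: ZDYX

Answer: ZDYX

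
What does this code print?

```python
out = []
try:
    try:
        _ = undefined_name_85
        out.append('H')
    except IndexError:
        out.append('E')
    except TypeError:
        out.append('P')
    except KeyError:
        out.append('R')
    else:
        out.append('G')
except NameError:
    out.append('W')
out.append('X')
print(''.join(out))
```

Execution trace: 'W' (outer except NameError) → 'X' (after the try/except). Output: WX

Answer: WX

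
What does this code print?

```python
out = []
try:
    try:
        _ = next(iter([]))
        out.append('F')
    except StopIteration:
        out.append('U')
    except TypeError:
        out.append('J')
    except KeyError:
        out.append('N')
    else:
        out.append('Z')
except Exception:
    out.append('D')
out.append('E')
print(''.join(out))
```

Execution trace: 'U' (inner except StopIteration) → 'E' (after the try/except). Output: UE

Answer: UE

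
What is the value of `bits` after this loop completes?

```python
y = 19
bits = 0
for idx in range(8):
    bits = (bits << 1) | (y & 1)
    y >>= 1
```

Reverse lowest 8 bits of 19
`bits` takes the values: 0 → 1 → 3 → 6 → 12 → 25 → 50 → 100 → 200

Answer: 200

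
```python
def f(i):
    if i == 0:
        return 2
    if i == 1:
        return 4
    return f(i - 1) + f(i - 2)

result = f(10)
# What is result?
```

Build up from base cases: f(0)=2, f(1)=4, f(2)=6, f(3)=10, f(4)=16, f(5)=26, f(6)=42, ..., f(10)=288

Answer: 288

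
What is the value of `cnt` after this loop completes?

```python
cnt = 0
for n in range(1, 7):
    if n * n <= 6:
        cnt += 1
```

Count numbers where n² ≤ 6
`cnt` takes the values: 0 → 1 → 2

Answer: 2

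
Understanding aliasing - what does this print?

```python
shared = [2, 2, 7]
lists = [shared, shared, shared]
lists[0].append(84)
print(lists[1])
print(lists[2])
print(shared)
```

Key concept: list of same reference.
Step by step:
`shared = [2, 2, 7]` → shared = [2, 2, 7]
`lists = [shared, shared, shared]` → lists = [[2, 2, 7], [2, 2, 7], [2, 2, 7]]
`lists[0].append(84)` → shared = [2, 2, 7, 84]; lists = [[2, 2, 7, 84], [2, 2, 7, 84], [2, 2, 7, 84]]
`print(lists[1])` → prints [2, 2, 7, 84]
`print(lists[2])` → prints [2, 2, 7, 84]
`print(shared)` → prints [2, 2, 7, 84]

Answer:
[2, 2, 7, 84]
[2, 2, 7, 84]
[2, 2, 7, 84]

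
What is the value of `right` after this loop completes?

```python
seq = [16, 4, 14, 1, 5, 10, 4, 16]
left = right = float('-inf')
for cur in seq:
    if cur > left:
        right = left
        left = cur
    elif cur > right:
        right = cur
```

Second largest (with repeats) in [16, 4, 14, 1, 5, 10, 4, 16]
`right` takes the values: -inf → 4 → 14 → 16

Answer: 16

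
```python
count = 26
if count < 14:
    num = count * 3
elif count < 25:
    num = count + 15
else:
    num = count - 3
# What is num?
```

Trace:
`count = 26` → count = 26
`if count < 14: ...` → count < 14 is False, count < 25 is False, take else branch → num = 23
So num = 23

Answer: 23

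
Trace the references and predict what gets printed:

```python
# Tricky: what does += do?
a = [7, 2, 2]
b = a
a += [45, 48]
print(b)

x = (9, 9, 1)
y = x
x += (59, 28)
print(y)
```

Key concept: += behavior differs for mutable vs immutable.
Step by step:
`a = [7, 2, 2]` → a = [7, 2, 2]
`b = a` → b = [7, 2, 2] (same object as a)
`a += [45, 48]` → a = [7, 2, 2, 45, 48] (same object as b); b = [7, 2, 2, 45, 48] (same object as a)
`print(b)` → prints [7, 2, 2, 45, 48]
`x = (9, 9, 1)` → x = (9, 9, 1)
`y = x` → y = (9, 9, 1)
`x += (59, 28)` → x = (9, 9, 1, 59, 28)
`print(y)` → prints (9, 9, 1)

Answer:
[7, 2, 2, 45, 48]
(9, 9, 1)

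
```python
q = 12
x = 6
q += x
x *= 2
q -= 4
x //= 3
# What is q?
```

Trace:
`q = 12` → q = 12
`x = 6` → x = 6
`q += x` → q = 18
`x *= 2` → x = 12
`q -= 4` → q = 14
`x //= 3` → x = 4
So q = 14

Answer: 14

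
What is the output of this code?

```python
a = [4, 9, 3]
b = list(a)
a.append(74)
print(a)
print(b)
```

Key concept: list() constructor creates copy.
Step by step:
`a = [4, 9, 3]` → a = [4, 9, 3]
`b = list(a)` → b = [4, 9, 3]
`a.append(74)` → a = [4, 9, 3, 74]
`print(a)` → prints [4, 9, 3, 74]
`print(b)` → prints [4, 9, 3]

Answer:
[4, 9, 3, 74]
[4, 9, 3]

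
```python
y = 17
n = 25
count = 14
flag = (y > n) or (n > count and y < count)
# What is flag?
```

Trace:
`y = 17` → y = 17
`n = 25` → n = 25
`count = 14` → count = 14
`flag = (y > n) or (n > count and y < count)` → flag = False
So flag = False

Answer: False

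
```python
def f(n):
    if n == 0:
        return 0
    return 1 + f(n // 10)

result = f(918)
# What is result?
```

Count of digits of 918: 3

Answer: 3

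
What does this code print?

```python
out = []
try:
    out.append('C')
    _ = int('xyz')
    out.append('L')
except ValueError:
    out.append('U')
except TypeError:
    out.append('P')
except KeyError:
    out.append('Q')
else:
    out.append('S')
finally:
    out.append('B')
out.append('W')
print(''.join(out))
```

Execution trace: 'C' (try body) → 'U' (except ValueError) → 'B' (finally) → 'W' (after the try/except). Output: CUBW

Answer: CUBW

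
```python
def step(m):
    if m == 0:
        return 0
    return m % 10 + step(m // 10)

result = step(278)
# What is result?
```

Sum of digits of 278: 8 + 7 + 2 = 17

Answer: 17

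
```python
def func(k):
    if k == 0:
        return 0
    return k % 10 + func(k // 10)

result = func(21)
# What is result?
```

Sum of digits of 21: 1 + 2 = 3

Answer: 3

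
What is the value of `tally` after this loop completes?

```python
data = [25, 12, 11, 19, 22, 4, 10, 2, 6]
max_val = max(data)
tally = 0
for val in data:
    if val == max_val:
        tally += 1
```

Count of max value 25 in [25, 12, 11, 19, 22, 4, 10, 2, 6]
`tally` takes the values: 0 → 1

Answer: 1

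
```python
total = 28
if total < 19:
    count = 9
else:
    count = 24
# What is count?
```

Trace:
`total = 28` → total = 28
`if total < 19: ...` → total < 19 is False, take else branch → count = 24
So count = 24

Answer: 24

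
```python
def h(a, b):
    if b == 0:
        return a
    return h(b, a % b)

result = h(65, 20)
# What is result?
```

h(65, 20) -> h(20, 5) -> h(5, 0) -> 5

Answer: 5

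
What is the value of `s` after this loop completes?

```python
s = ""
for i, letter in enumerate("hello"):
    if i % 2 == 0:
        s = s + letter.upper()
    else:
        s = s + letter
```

Uppercase even positions in 'hello'
`s` takes the values: "" → "H" → "He" → "HeL" → "HeLl" → "HeLlO"

Answer: "HeLlO"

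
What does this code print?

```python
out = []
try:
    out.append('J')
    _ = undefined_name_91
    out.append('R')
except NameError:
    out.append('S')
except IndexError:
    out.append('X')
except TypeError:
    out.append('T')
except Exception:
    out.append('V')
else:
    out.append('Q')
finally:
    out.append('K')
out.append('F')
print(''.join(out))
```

Execution trace: 'J' (try body) → 'S' (except NameError) → 'K' (finally) → 'F' (after the try/except). Output: JSKF

Answer: JSKF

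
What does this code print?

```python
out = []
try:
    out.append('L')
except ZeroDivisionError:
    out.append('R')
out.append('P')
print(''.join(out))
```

Execution trace: 'L' (try body, no exception) → 'P' (after the try/except). Output: LP

Answer: LP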